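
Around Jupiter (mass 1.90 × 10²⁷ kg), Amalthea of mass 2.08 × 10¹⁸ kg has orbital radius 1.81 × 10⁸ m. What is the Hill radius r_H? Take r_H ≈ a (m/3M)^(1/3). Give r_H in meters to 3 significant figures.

1.29 × 10⁵ m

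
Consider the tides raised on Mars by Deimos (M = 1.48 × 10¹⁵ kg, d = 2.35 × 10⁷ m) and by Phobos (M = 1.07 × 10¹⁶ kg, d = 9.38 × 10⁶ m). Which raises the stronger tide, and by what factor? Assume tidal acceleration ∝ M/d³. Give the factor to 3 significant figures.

Phobos, by a factor of ≈ 114

Tidal acceleration ∝ M/d³, so compare M/d³ for each.
Deimos: (1.48 × 10¹⁵) / (2.35 × 10⁷)³ = 1.140 × 10⁻⁷
Phobos: (1.07 × 10¹⁶) / (9.38 × 10⁶)³ = 1.297 × 10⁻⁵
Ratio (larger/smaller) = 114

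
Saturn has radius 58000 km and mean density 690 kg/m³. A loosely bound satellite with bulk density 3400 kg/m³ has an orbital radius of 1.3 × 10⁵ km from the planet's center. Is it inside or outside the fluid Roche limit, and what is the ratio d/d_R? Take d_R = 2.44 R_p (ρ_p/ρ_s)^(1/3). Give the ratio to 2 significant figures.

outside; d/d_R ≈ 1.6

d_R = 2.44 × (58000 km) × (690/3400)^(1/3) = 83170 km
d/d_R = (1.3 × 10⁵) / (83170) = 1.6
Since d/d_R > 1, the body is outside the Roche limit.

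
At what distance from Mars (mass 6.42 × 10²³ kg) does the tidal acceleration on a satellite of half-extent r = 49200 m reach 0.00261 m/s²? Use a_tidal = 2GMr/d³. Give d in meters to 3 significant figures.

2GMr/d³ = a_tidal  ⇒  d = (2GMr / a_tidal)^(1/3)
d = (2 × 6.674×10⁻¹¹ × (6.42 × 10²³) × (49200) / (0.00261))^(1/3)
  = 1.17 × 10⁷ m

1.17 × 10⁷ m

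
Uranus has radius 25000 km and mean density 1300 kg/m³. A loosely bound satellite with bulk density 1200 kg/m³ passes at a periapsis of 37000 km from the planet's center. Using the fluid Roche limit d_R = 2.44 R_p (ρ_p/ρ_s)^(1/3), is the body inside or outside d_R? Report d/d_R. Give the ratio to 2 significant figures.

inside; d/d_R ≈ 0.59

d_R = 2.44 × (25000 km) × (1300/1200)^(1/3) = 62650 km
d/d_R = (37000) / (62650) = 0.59
Since d/d_R < 1, the body is inside the Roche limit.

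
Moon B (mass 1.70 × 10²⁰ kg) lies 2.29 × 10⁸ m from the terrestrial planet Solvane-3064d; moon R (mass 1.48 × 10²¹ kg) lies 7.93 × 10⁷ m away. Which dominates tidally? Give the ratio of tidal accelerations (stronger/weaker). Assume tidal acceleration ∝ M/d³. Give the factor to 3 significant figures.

Moon R, by a factor of ≈ 210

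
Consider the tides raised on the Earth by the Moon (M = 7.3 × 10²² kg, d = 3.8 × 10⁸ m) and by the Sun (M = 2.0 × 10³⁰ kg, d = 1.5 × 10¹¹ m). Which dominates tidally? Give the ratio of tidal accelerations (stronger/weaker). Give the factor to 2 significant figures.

The tide-raising term goes as M/d³ (the gradient of a 1/d² field).
The Moon: (7.3 × 10²²) / (3.8 × 10⁸)³ = 1.330 × 10⁻³
The Sun: (2.0 × 10³⁰) / (1.5 × 10¹¹)³ = 5.926 × 10⁻⁴
Ratio (larger/smaller) = 2.2

The Moon, by a factor of ≈ 2.2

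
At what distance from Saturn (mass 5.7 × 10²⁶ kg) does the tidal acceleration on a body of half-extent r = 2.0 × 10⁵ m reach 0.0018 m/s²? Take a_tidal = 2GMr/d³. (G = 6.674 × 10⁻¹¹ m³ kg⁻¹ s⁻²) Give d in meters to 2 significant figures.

2.0 × 10⁸ m

2GMr/d³ = a_tidal  ⇒  d = (2GMr / a_tidal)^(1/3)
d = (2 × 6.674×10⁻¹¹ × (5.7 × 10²⁶) × (2.0 × 10⁵) / (0.0018))^(1/3)
  = 2.0 × 10⁸ m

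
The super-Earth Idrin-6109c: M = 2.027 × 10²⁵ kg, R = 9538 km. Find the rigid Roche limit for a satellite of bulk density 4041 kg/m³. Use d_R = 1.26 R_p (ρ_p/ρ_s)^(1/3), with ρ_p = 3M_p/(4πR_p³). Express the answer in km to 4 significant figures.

ρ_p = 3M_p/(4πR_p³) = 3 × (2.027 × 10²⁵) / (4π × (9.538 × 10⁶ m)³) = 5577 kg/m³
d_R = 1.26 × 9538 km × (5577/4041)^(1/3)
    = 13380 km

13380 km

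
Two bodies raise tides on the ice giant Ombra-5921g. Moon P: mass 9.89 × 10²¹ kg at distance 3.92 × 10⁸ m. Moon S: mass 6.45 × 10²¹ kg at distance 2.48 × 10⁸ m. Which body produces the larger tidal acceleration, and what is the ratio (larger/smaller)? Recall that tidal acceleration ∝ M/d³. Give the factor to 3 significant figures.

Moon S, by a factor of ≈ 2.58

The tide-raising term goes as M/d³ (the gradient of a 1/d² field).
Moon P: (9.89 × 10²¹) / (3.92 × 10⁸)³ = 1.642 × 10⁻⁴
Moon S: (6.45 × 10²¹) / (2.48 × 10⁸)³ = 4.229 × 10⁻⁴
Ratio (larger/smaller) = 2.58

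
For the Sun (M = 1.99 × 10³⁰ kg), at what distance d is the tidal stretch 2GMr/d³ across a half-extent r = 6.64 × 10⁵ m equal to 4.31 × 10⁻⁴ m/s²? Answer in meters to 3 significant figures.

7.42 × 10⁹ m

2GMr/d³ = a_tidal  ⇒  d = (2GMr / a_tidal)^(1/3)
d = (2 × 6.674×10⁻¹¹ × (1.99 × 10³⁰) × (6.64 × 10⁵) / (4.31 × 10⁻⁴))^(1/3)
  = 7.42 × 10⁹ m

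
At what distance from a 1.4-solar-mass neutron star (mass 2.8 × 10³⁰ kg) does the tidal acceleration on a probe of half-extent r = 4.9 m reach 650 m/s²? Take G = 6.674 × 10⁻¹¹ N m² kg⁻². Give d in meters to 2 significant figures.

1.4 × 10⁶ m

2GMr/d³ = a_tidal  ⇒  d = (2GMr / a_tidal)^(1/3)
d = (2 × 6.674×10⁻¹¹ × (2.8 × 10³⁰) × (4.9) / (650))^(1/3)
  = 1.4 × 10⁶ m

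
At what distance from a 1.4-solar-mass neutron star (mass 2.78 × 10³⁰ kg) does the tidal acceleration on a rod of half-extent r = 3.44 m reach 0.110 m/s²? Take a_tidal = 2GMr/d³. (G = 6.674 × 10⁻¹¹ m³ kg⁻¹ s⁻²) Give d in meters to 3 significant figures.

2GMr/d³ = a_tidal  ⇒  d = (2GMr / a_tidal)^(1/3)
d = (2 × 6.674×10⁻¹¹ × (2.78 × 10³⁰) × (3.44) / (0.110))^(1/3)
  = 2.26 × 10⁷ m

2.26 × 10⁷ m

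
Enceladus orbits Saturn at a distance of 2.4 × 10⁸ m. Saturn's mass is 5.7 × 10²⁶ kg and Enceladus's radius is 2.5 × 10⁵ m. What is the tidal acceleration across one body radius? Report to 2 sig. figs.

1.4 × 10⁻³ m/s²

a_tidal = 2GMr/d³
        = 2 × (6.674 × 10⁻¹¹) × (5.7 × 10²⁶) × (2.5 × 10⁵) / (2.4 × 10⁸)³
        = 1.4 × 10⁻³ m/s²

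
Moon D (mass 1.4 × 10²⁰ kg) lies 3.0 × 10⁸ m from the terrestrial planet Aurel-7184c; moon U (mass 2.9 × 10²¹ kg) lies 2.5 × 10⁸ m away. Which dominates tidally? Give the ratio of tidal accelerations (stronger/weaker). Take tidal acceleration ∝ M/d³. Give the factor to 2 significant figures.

Moon U, by a factor of ≈ 36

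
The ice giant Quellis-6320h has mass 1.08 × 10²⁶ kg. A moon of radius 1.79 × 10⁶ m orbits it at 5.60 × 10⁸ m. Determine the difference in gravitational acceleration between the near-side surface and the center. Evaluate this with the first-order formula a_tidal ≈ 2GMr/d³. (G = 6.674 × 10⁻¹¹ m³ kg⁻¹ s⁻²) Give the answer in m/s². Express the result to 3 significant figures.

Δa = 2GMr/d³
   = 2 × (6.674 × 10⁻¹¹) × (1.08 × 10²⁶) × (1.79 × 10⁶) / (5.60 × 10⁸)³
   = 1.47 × 10⁻⁴ m/s²

1.47 × 10⁻⁴ m/s²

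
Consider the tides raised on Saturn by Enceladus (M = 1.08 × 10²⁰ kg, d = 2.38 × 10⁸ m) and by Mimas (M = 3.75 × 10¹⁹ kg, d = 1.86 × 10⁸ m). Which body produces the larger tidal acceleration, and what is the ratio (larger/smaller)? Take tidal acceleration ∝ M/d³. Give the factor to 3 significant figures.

Enceladus, by a factor of ≈ 1.37

The tide-raising term goes as M/d³ (the gradient of a 1/d² field).
Enceladus: (1.08 × 10²⁰) / (2.38 × 10⁸)³ = 8.011 × 10⁻⁶
Mimas: (3.75 × 10¹⁹) / (1.86 × 10⁸)³ = 5.828 × 10⁻⁶
Ratio (larger/smaller) = 1.37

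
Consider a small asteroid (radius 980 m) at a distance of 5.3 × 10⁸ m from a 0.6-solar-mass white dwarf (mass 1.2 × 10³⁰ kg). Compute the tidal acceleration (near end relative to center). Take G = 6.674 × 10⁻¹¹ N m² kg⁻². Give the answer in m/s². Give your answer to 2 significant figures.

1.1 × 10⁻³ m/s²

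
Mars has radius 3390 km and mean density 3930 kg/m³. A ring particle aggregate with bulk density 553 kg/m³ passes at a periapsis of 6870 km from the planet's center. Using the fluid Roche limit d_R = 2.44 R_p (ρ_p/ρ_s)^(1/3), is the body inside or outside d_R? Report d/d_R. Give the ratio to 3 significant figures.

d_R = 2.44 × (3390 km) × (3930/553)^(1/3) = 15900 km
d/d_R = (6870) / (15900) = 0.432
Since d/d_R < 1, the body is inside the Roche limit.

inside; d/d_R ≈ 0.432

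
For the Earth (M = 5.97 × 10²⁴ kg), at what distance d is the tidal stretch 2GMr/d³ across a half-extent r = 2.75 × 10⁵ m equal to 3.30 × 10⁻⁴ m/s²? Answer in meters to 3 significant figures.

2GMr/d³ = a_tidal  ⇒  d = (2GMr / a_tidal)^(1/3)
d = (2 × 6.674×10⁻¹¹ × (5.97 × 10²⁴) × (2.75 × 10⁵) / (3.30 × 10⁻⁴))^(1/3)
  = 8.72 × 10⁷ m

8.72 × 10⁷ m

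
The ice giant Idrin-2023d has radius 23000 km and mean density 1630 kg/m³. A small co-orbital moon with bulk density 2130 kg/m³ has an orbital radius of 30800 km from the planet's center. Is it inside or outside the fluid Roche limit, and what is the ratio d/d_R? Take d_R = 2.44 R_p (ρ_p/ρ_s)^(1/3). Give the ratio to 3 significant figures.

inside; d/d_R ≈ 0.600

d_R = 2.44 × (23000 km) × (1630/2130)^(1/3) = 51330 km
d/d_R = (30800) / (51330) = 0.600
Since d/d_R < 1, the body is inside the Roche limit.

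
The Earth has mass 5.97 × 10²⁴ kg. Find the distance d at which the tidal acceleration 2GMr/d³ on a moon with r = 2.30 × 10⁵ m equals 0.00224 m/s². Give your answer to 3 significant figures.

4.34 × 10⁷ m

2GMr/d³ = a_tidal  ⇒  d = (2GMr / a_tidal)^(1/3)
d = (2 × 6.674×10⁻¹¹ × (5.97 × 10²⁴) × (2.30 × 10⁵) / (0.00224))^(1/3)
  = 4.34 × 10⁷ m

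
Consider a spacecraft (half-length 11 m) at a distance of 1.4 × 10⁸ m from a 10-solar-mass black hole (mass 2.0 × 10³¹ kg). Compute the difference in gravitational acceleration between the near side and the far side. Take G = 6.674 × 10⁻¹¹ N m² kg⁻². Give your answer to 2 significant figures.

2.1 × 10⁻² m/s²

Δa = 4GMr/d³
   = 4 × (6.674 × 10⁻¹¹) × (2.0 × 10³¹) × (11) / (1.4 × 10⁸)³
   = 2.1 × 10⁻² m/s²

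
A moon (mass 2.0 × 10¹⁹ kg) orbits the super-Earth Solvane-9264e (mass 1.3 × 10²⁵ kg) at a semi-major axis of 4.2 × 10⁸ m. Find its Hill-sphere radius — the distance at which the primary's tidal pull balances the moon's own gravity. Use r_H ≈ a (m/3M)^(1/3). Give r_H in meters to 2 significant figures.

3.4 × 10⁶ m

r_H ≈ a (m/3M)^(1/3)
    = (4.2 × 10⁸) × (2.0 × 10¹⁹ / (3 × 1.3 × 10²⁵))^(1/3)
    = 3.4 × 10⁶ m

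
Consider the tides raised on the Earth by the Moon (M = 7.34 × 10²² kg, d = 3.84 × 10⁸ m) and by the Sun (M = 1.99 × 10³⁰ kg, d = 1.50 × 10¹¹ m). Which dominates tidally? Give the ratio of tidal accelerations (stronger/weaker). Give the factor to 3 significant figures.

The Moon, by a factor of ≈ 2.20

Compare M/d³ for the two perturbers:
The Moon: (7.34 × 10²²) / (3.84 × 10⁸)³ = 1.296 × 10⁻³
The Sun: (1.99 × 10³⁰) / (1.50 × 10¹¹)³ = 5.896 × 10⁻⁴
Ratio (larger/smaller) = 2.20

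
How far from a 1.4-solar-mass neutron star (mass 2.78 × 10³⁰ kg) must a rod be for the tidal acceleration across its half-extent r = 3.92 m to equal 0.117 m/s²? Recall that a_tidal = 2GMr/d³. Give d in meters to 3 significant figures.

2.32 × 10⁷ m

2GMr/d³ = a_tidal  ⇒  d = (2GMr / a_tidal)^(1/3)
d = (2 × 6.674×10⁻¹¹ × (2.78 × 10³⁰) × (3.92) / (0.117))^(1/3)
  = 2.32 × 10⁷ m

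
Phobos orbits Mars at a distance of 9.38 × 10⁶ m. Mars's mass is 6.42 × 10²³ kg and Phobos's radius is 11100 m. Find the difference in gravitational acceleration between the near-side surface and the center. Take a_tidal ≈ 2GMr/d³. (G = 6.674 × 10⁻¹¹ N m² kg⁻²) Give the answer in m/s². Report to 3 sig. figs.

1.15 × 10⁻³ m/s²

The tidal stretch is the gradient of GM/d² times the body's extent r, hence the 1/d³ dependence.
Δa = 2GMr/d³
   = 2 × (6.674 × 10⁻¹¹) × (6.42 × 10²³) × (11100) / (9.38 × 10⁶)³
   = 1.15 × 10⁻³ m/s²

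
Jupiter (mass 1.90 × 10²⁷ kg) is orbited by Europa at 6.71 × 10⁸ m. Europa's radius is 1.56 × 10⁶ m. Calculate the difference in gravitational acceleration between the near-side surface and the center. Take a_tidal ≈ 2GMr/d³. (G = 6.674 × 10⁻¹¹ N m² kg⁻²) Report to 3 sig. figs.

1.31 × 10⁻³ m/s²

Since r ≪ d, expand the inverse-square field across one radius to get the leading 2GMr/d³ term.
Δa = 2GMr/d³
   = 2 × (6.674 × 10⁻¹¹) × (1.90 × 10²⁷) × (1.56 × 10⁶) / (6.71 × 10⁸)³
   = 1.31 × 10⁻³ m/s²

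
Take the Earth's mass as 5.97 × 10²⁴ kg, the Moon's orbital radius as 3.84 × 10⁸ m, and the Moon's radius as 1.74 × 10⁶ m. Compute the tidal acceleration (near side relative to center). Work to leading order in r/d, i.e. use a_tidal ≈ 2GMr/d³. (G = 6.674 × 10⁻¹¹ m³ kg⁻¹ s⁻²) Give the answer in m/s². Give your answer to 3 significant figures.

2.45 × 10⁻⁵ m/s²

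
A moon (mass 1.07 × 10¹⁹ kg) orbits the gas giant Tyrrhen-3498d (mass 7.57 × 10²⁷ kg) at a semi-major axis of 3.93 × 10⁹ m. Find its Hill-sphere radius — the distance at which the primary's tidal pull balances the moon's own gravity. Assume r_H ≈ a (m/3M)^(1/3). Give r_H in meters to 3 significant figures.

3.06 × 10⁶ m

r_H ≈ a (m/3M)^(1/3)
    = (3.93 × 10⁹) × (1.07 × 10¹⁹ / (3 × 7.57 × 10²⁷))^(1/3)
    = 3.06 × 10⁶ m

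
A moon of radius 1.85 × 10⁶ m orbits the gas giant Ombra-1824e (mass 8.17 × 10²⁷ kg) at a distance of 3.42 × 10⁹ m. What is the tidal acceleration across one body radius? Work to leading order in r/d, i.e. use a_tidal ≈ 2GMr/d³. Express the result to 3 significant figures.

5.04 × 10⁻⁵ m/s²

Differencing GM/(d−r)² and GM/d² to first order in r/d gives 2GMr/d³.
a_tidal = 2GMr/d³
        = 2 × (6.674 × 10⁻¹¹) × (8.17 × 10²⁷) × (1.85 × 10⁶) / (3.42 × 10⁹)³
        = 5.04 × 10⁻⁵ m/s²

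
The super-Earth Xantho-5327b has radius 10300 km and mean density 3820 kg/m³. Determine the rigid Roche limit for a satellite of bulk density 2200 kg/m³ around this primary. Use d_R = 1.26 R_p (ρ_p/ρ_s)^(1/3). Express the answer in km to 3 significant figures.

d_R = 1.26 × 10300 km × (3820/2200)^(1/3)
    = 15600 km

15600 km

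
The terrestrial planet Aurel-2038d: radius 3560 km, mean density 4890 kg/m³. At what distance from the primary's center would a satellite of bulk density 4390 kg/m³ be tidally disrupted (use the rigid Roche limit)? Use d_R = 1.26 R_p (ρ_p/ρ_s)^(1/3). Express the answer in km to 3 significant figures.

d_R = 1.26 × 3560 km × (4890/4390)^(1/3)
    = 4650 km

4650 km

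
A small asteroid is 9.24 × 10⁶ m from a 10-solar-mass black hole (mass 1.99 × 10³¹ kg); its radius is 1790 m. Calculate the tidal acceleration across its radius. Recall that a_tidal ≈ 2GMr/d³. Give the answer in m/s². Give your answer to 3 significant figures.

6.03 × 10³ m/s²

Δg = 2GMr/d³
   = 2 × (6.674 × 10⁻¹¹) × (1.99 × 10³¹) × (1790) / (9.24 × 10⁶)³
   = 6.03 × 10³ m/s²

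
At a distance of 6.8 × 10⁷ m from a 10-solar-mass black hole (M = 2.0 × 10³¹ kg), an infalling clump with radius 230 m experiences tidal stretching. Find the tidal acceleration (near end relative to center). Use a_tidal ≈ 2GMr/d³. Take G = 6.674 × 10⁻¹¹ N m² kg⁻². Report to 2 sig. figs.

2.0 m/s²

Since r ≪ d, expand the inverse-square field across one radius to get the leading 2GMr/d³ term.
Δa = 2GMr/d³
   = 2 × (6.674 × 10⁻¹¹) × (2.0 × 10³¹) × (230) / (6.8 × 10⁷)³
   = 2.0 m/s²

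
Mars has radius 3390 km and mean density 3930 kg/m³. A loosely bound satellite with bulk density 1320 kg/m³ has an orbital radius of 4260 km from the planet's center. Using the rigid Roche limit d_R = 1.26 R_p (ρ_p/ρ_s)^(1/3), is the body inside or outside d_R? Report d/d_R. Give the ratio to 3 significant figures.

d_R = 1.26 × (3390 km) × (3930/1320)^(1/3) = 6145 km
d/d_R = (4260) / (6145) = 0.693
Since d/d_R < 1, the body is inside the Roche limit.

inside; d/d_R ≈ 0.693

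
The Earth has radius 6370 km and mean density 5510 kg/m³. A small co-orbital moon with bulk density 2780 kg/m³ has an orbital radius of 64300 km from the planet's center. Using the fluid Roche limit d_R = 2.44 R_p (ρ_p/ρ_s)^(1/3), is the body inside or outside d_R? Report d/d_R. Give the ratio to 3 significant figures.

d_R = 2.44 × (6370 km) × (5510/2780)^(1/3) = 19520 km
d/d_R = (64300) / (19520) = 3.29
Since d/d_R > 1, the body is outside the Roche limit.

outside; d/d_R ≈ 3.29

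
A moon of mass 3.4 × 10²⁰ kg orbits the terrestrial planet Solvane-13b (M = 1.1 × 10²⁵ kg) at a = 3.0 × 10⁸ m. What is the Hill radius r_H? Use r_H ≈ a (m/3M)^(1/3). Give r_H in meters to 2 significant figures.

6.5 × 10⁶ m

r_H ≈ a (m/3M)^(1/3)
    = (3.0 × 10⁸) × (3.4 × 10²⁰ / (3 × 1.1 × 10²⁵))^(1/3)
    = 6.5 × 10⁶ m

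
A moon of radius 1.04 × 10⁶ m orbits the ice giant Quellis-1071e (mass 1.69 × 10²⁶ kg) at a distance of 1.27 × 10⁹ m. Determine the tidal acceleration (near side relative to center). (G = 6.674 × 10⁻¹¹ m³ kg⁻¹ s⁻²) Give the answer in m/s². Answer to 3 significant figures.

Δg = 2GMr/d³
   = 2 × (6.674 × 10⁻¹¹) × (1.69 × 10²⁶) × (1.04 × 10⁶) / (1.27 × 10⁹)³
   = 1.15 × 10⁻⁵ m/s²

1.15 × 10⁻⁵ m/s²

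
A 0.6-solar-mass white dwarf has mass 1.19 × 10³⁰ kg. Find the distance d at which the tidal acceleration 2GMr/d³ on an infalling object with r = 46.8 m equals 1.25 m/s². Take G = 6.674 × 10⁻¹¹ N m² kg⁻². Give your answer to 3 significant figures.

1.81 × 10⁷ m

2GMr/d³ = a_tidal  ⇒  d = (2GMr / a_tidal)^(1/3)
d = (2 × 6.674×10⁻¹¹ × (1.19 × 10³⁰) × (46.8) / (1.25))^(1/3)
  = 1.81 × 10⁷ m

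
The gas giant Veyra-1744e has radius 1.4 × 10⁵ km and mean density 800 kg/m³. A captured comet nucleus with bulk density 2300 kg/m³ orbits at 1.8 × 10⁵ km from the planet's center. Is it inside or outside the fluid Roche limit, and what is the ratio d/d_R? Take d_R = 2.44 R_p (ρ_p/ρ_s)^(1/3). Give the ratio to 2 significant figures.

inside; d/d_R ≈ 0.75

d_R = 2.44 × (1.4 × 10⁵ km) × (800/2300)^(1/3) = 2.402 × 10⁵ km
d/d_R = (1.8 × 10⁵) / (2.402 × 10⁵) = 0.75
Since d/d_R < 1, the body is inside the Roche limit.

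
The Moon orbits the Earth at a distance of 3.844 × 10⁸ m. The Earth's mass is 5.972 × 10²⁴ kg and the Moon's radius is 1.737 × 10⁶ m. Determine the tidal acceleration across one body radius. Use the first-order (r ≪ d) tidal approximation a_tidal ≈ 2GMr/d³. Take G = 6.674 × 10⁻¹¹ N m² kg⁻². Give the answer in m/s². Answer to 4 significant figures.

Δg = 2GMr/d³
   = 2 × (6.674 × 10⁻¹¹) × (5.972 × 10²⁴) × (1.737 × 10⁶) / (3.844 × 10⁸)³
   = 2.438 × 10⁻⁵ m/s²

2.438 × 10⁻⁵ m/s²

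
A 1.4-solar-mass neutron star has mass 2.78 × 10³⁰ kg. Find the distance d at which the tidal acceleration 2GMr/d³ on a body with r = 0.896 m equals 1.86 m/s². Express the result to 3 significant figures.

2GMr/d³ = a_tidal  ⇒  d = (2GMr / a_tidal)^(1/3)
d = (2 × 6.674×10⁻¹¹ × (2.78 × 10³⁰) × (0.896) / (1.86))^(1/3)
  = 5.63 × 10⁶ m

5.63 × 10⁶ m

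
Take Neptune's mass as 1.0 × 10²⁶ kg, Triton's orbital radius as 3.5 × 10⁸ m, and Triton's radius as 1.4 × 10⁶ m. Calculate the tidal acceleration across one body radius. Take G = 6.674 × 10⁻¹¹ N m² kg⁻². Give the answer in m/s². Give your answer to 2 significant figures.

Δa = 2GMr/d³
   = 2 × (6.674 × 10⁻¹¹) × (1.0 × 10²⁶) × (1.4 × 10⁶) / (3.5 × 10⁸)³
   = 4.4 × 10⁻⁴ m/s²

4.4 × 10⁻⁴ m/s²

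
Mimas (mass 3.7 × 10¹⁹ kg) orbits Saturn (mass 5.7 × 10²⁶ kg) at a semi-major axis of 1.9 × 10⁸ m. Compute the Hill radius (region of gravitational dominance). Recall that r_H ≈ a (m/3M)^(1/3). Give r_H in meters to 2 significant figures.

5.3 × 10⁵ m

r_H ≈ a (m/3M)^(1/3)
    = (1.9 × 10⁸) × (3.7 × 10¹⁹ / (3 × 5.7 × 10²⁶))^(1/3)
    = 5.3 × 10⁵ m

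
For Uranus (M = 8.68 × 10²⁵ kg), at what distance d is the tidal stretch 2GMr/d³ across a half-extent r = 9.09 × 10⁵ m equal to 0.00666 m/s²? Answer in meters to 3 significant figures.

1.17 × 10⁸ m

2GMr/d³ = a_tidal  ⇒  d = (2GMr / a_tidal)^(1/3)
d = (2 × 6.674×10⁻¹¹ × (8.68 × 10²⁵) × (9.09 × 10⁵) / (0.00666))^(1/3)
  = 1.17 × 10⁸ m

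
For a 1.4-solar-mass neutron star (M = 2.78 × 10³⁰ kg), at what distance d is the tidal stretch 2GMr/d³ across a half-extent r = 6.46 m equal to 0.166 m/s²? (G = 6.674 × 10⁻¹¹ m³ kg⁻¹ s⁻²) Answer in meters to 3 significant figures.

2.44 × 10⁷ m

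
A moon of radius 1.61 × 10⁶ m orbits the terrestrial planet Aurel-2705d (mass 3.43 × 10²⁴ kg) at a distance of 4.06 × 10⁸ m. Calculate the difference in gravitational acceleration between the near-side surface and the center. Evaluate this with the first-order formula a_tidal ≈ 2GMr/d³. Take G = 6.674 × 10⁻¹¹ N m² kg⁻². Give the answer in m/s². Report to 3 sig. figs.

a_tidal = 2GMr/d³
        = 2 × (6.674 × 10⁻¹¹) × (3.43 × 10²⁴) × (1.61 × 10⁶) / (4.06 × 10⁸)³
        = 1.10 × 10⁻⁵ m/s²

1.10 × 10⁻⁵ m/s²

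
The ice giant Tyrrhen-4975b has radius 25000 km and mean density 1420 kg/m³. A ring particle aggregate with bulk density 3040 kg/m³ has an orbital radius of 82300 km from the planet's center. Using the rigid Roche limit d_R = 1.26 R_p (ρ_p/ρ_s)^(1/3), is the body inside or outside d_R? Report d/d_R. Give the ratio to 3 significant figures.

d_R = 1.26 × (25000 km) × (1420/3040)^(1/3) = 24440 km
d/d_R = (82300) / (24440) = 3.37
Since d/d_R > 1, the body is outside the Roche limit.

outside; d/d_R ≈ 3.37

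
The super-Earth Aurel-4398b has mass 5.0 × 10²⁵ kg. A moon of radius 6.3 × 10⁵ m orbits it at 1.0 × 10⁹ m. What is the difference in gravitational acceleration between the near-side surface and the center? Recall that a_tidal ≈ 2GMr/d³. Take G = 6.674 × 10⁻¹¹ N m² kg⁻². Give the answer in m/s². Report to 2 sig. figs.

4.2 × 10⁻⁶ m/s²

Δa = 2GMr/d³
   = 2 × (6.674 × 10⁻¹¹) × (5.0 × 10²⁵) × (6.3 × 10⁵) / (1.0 × 10⁹)³
   = 4.2 × 10⁻⁶ m/s²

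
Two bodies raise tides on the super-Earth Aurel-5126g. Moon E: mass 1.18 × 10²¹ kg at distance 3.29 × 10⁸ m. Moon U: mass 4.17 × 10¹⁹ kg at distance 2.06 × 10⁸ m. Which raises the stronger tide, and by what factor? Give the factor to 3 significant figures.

Moon E, by a factor of ≈ 6.95

The tide-raising term goes as M/d³ (the gradient of a 1/d² field).
Moon E: (1.18 × 10²¹) / (3.29 × 10⁸)³ = 3.314 × 10⁻⁵
Moon U: (4.17 × 10¹⁹) / (2.06 × 10⁸)³ = 4.770 × 10⁻⁶
Ratio (larger/smaller) = 6.95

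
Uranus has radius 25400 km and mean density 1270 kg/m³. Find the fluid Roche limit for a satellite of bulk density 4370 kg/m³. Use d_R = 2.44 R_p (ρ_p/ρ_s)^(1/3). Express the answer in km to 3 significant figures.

d_R = 2.44 × 25400 km × (1270/4370)^(1/3)
    = 41100 km

41100 km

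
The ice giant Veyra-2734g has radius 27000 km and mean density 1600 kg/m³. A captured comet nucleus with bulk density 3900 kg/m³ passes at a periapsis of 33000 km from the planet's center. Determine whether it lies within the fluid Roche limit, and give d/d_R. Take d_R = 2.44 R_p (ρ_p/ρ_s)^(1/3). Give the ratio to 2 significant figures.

d_R = 2.44 × (27000 km) × (1600/3900)^(1/3) = 48950 km
d/d_R = (33000) / (48950) = 0.67
Since d/d_R < 1, the body is inside the Roche limit.

inside; d/d_R ≈ 0.67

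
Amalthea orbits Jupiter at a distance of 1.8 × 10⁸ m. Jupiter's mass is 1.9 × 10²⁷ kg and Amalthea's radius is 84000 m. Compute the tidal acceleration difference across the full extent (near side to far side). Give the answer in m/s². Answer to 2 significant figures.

7.3 × 10⁻³ m/s²

Δa = 4GMr/d³
   = 4 × (6.674 × 10⁻¹¹) × (1.9 × 10²⁷) × (84000) / (1.8 × 10⁸)³
   = 7.3 × 10⁻³ m/s²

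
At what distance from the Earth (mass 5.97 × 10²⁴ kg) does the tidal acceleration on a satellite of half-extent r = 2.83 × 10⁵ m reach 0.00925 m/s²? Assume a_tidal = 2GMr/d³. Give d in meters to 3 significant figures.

2GMr/d³ = a_tidal  ⇒  d = (2GMr / a_tidal)^(1/3)
d = (2 × 6.674×10⁻¹¹ × (5.97 × 10²⁴) × (2.83 × 10⁵) / (0.00925))^(1/3)
  = 2.90 × 10⁷ m

2.90 × 10⁷ m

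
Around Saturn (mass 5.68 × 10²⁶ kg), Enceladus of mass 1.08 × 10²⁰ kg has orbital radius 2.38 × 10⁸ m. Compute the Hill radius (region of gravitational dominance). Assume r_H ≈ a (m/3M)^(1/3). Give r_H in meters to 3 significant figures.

r_H ≈ a (m/3M)^(1/3)
    = (2.38 × 10⁸) × (1.08 × 10²⁰ / (3 × 5.68 × 10²⁶))^(1/3)
    = 9.49 × 10⁵ m

9.49 × 10⁵ m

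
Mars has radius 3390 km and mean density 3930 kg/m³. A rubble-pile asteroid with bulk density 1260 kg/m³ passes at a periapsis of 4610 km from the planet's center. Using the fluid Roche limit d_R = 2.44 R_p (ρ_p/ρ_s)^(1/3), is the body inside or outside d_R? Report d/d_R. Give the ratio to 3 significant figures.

inside; d/d_R ≈ 0.381

d_R = 2.44 × (3390 km) × (3930/1260)^(1/3) = 12090 km
d/d_R = (4610) / (12090) = 0.381
Since d/d_R < 1, the body is inside the Roche limit.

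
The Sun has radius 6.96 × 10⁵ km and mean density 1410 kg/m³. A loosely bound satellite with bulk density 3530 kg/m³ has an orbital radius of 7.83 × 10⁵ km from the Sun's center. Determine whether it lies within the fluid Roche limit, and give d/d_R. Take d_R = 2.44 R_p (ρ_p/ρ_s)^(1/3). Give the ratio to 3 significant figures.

inside; d/d_R ≈ 0.626

d_R = 2.44 × (6.96 × 10⁵ km) × (1410/3530)^(1/3) = 1.251 × 10⁶ km
d/d_R = (7.83 × 10⁵) / (1.251 × 10⁶) = 0.626
Since d/d_R < 1, the body is inside the Roche limit.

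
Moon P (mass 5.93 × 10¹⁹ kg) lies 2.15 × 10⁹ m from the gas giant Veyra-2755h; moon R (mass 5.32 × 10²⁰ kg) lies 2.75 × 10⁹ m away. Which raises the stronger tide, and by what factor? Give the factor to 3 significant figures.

The tide-raising term goes as M/d³ (the gradient of a 1/d² field).
Moon P: (5.93 × 10¹⁹) / (2.15 × 10⁹)³ = 5.967 × 10⁻⁹
Moon R: (5.32 × 10²⁰) / (2.75 × 10⁹)³ = 2.558 × 10⁻⁸
Ratio (larger/smaller) = 4.29

Moon R, by a factor of ≈ 4.29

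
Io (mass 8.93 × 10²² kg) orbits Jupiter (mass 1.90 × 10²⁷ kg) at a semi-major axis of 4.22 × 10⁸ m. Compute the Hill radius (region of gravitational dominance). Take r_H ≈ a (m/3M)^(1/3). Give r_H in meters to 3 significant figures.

1.06 × 10⁷ m

r_H ≈ a (m/3M)^(1/3)
    = (4.22 × 10⁸) × (8.93 × 10²² / (3 × 1.90 × 10²⁷))^(1/3)
    = 1.06 × 10⁷ m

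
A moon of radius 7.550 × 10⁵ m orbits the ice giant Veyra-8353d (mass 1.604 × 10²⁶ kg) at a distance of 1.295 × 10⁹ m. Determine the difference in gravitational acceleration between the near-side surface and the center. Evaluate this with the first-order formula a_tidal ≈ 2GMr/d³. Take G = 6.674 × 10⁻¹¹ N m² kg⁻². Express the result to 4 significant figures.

Δa = 2GMr/d³
   = 2 × (6.674 × 10⁻¹¹) × (1.604 × 10²⁶) × (7.550 × 10⁵) / (1.295 × 10⁹)³
   = 7.443 × 10⁻⁶ m/s²

7.443 × 10⁻⁶ m/s²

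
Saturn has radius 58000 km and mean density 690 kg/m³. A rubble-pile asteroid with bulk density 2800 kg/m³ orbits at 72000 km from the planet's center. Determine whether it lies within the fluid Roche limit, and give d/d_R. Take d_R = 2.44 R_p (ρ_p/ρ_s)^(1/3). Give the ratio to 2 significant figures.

d_R = 2.44 × (58000 km) × (690/2800)^(1/3) = 88730 km
d/d_R = (72000) / (88730) = 0.81
Since d/d_R < 1, the body is inside the Roche limit.

inside; d/d_R ≈ 0.81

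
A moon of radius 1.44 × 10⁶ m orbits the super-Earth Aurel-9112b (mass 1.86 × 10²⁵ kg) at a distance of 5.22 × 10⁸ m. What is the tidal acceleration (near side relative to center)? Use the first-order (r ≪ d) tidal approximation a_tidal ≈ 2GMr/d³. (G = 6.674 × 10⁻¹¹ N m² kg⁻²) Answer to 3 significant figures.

The tidal stretch is the gradient of GM/d² times the body's extent r, hence the 1/d³ dependence.
a_tidal = 2GMr/d³
        = 2 × (6.674 × 10⁻¹¹) × (1.86 × 10²⁵) × (1.44 × 10⁶) / (5.22 × 10⁸)³
        = 2.51 × 10⁻⁵ m/s²

2.51 × 10⁻⁵ m/s²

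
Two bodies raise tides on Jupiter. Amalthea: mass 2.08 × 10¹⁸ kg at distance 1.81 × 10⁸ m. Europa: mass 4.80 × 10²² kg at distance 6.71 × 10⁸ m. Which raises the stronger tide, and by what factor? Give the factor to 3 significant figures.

The tide-raising term goes as M/d³ (the gradient of a 1/d² field).
Amalthea: (2.08 × 10¹⁸) / (1.81 × 10⁸)³ = 3.508 × 10⁻⁷
Europa: (4.80 × 10²²) / (6.71 × 10⁸)³ = 1.589 × 10⁻⁴
Ratio (larger/smaller) = 453

Europa, by a factor of ≈ 453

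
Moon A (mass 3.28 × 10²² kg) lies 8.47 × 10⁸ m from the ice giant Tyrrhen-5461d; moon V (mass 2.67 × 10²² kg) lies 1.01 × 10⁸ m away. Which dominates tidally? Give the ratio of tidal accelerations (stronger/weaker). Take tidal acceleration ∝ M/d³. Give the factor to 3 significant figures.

Moon V, by a factor of ≈ 480

The tide-raising term goes as M/d³ (the gradient of a 1/d² field).
Moon A: (3.28 × 10²²) / (8.47 × 10⁸)³ = 5.398 × 10⁻⁵
Moon V: (2.67 × 10²²) / (1.01 × 10⁸)³ = 2.591 × 10⁻²
Ratio (larger/smaller) = 480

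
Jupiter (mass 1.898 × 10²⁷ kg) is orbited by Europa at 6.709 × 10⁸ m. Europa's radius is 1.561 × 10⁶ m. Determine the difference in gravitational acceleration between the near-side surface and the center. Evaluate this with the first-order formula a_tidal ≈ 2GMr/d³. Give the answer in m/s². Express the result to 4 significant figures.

1.310 × 10⁻³ m/s²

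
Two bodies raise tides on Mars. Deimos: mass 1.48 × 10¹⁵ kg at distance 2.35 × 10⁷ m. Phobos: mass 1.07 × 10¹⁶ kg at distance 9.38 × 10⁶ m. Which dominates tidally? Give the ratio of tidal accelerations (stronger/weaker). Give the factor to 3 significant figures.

Phobos, by a factor of ≈ 114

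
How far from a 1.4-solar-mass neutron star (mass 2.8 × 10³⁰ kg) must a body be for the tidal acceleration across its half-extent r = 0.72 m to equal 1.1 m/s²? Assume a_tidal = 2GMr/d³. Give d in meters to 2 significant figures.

6.3 × 10⁶ m

2GMr/d³ = a_tidal  ⇒  d = (2GMr / a_tidal)^(1/3)
d = (2 × 6.674×10⁻¹¹ × (2.8 × 10³⁰) × (0.72) / (1.1))^(1/3)
  = 6.3 × 10⁶ m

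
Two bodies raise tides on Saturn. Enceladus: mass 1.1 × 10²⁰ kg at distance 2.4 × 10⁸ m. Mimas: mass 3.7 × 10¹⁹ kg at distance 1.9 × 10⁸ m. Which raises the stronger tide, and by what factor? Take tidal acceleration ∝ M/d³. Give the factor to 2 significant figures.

Tidal stretch scales as M/d³; compute that for each body.
Enceladus: (1.1 × 10²⁰) / (2.4 × 10⁸)³ = 7.957 × 10⁻⁶
Mimas: (3.7 × 10¹⁹) / (1.9 × 10⁸)³ = 5.394 × 10⁻⁶
Ratio (larger/smaller) = 1.5

Enceladus, by a factor of ≈ 1.5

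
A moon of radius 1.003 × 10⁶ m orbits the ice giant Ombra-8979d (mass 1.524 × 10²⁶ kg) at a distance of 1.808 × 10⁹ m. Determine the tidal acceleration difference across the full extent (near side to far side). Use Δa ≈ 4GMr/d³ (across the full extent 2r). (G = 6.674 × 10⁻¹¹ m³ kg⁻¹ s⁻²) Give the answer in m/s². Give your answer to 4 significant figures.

6.905 × 10⁻⁶ m/s²

Differencing GM/(d−r)² and GM/(d+r)² to first order in r/d gives 4GMr/d³.
Δa = 4GMr/d³
   = 4 × (6.674 × 10⁻¹¹) × (1.524 × 10²⁶) × (1.003 × 10⁶) / (1.808 × 10⁹)³
   = 6.905 × 10⁻⁶ m/s²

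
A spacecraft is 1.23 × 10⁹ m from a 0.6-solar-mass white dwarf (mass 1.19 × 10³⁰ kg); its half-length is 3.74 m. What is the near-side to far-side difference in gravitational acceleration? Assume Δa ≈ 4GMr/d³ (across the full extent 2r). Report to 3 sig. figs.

6.38 × 10⁻⁷ m/s²

Δa = 4GMr/d³
   = 4 × (6.674 × 10⁻¹¹) × (1.19 × 10³⁰) × (3.74) / (1.23 × 10⁹)³
   = 6.38 × 10⁻⁷ m/s²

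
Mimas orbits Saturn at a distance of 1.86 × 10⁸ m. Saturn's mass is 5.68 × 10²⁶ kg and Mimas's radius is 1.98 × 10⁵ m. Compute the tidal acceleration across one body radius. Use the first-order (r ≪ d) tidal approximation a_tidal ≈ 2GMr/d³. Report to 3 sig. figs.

Since r ≪ d, expand the inverse-square field across one radius to get the leading 2GMr/d³ term.
Δg = 2GMr/d³
   = 2 × (6.674 × 10⁻¹¹) × (5.68 × 10²⁶) × (1.98 × 10⁵) / (1.86 × 10⁸)³
   = 2.33 × 10⁻³ m/s²

2.33 × 10⁻³ m/s²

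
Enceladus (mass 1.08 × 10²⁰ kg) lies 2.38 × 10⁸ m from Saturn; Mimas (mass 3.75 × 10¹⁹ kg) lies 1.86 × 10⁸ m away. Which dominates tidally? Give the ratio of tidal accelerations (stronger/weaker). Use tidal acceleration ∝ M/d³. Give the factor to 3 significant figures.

Enceladus, by a factor of ≈ 1.37

The tide-raising term goes as M/d³ (the gradient of a 1/d² field).
Enceladus: (1.08 × 10²⁰) / (2.38 × 10⁸)³ = 8.011 × 10⁻⁶
Mimas: (3.75 × 10¹⁹) / (1.86 × 10⁸)³ = 5.828 × 10⁻⁶
Ratio (larger/smaller) = 1.37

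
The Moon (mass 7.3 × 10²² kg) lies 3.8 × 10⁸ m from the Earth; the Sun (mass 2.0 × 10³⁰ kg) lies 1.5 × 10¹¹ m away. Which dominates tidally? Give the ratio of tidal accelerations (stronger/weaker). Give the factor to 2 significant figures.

Tidal stretch scales as M/d³; compute that for each body.
The Moon: (7.3 × 10²²) / (3.8 × 10⁸)³ = 1.330 × 10⁻³
The Sun: (2.0 × 10³⁰) / (1.5 × 10¹¹)³ = 5.926 × 10⁻⁴
Ratio (larger/smaller) = 2.2

The Moon, by a factor of ≈ 2.2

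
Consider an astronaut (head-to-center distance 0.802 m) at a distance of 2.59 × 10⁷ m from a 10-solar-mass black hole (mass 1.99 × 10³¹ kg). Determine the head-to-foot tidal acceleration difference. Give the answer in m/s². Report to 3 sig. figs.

2.45 × 10⁻¹ m/s²

Near-to-far spans 2r, so the tidal difference is twice the near-to-center value: 4GMr/d³.
a_tidal = 4GMr/d³
        = 4 × (6.674 × 10⁻¹¹) × (1.99 × 10³¹) × (0.802) / (2.59 × 10⁷)³
        = 2.45 × 10⁻¹ m/s²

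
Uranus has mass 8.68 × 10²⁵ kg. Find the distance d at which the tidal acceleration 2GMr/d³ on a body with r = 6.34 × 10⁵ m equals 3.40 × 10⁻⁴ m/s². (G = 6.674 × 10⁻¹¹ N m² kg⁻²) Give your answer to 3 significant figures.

2GMr/d³ = a_tidal  ⇒  d = (2GMr / a_tidal)^(1/3)
d = (2 × 6.674×10⁻¹¹ × (8.68 × 10²⁵) × (6.34 × 10⁵) / (3.40 × 10⁻⁴))^(1/3)
  = 2.79 × 10⁸ m

2.79 × 10⁸ m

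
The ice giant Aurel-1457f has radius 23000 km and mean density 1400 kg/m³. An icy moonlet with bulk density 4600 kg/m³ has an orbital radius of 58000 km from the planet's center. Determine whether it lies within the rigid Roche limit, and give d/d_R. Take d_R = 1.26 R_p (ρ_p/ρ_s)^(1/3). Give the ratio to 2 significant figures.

outside; d/d_R ≈ 3.0

d_R = 1.26 × (23000 km) × (1400/4600)^(1/3) = 19490 km
d/d_R = (58000) / (19490) = 3.0
Since d/d_R > 1, the body is outside the Roche limit.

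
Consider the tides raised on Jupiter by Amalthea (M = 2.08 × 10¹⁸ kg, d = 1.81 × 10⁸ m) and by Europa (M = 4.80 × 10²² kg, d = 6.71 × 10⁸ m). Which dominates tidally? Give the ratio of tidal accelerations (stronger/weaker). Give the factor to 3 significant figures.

Europa, by a factor of ≈ 453

Tidal stretch scales as M/d³; compute that for each body.
Amalthea: (2.08 × 10¹⁸) / (1.81 × 10⁸)³ = 3.508 × 10⁻⁷
Europa: (4.80 × 10²²) / (6.71 × 10⁸)³ = 1.589 × 10⁻⁴
Ratio (larger/smaller) = 453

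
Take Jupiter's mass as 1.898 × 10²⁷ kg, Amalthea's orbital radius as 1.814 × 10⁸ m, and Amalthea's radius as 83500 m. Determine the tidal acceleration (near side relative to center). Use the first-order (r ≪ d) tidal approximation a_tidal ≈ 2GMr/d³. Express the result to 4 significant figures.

3.544 × 10⁻³ m/s²

The tidal stretch is the gradient of GM/d² times the body's extent r, hence the 1/d³ dependence.
Δa = 2GMr/d³
   = 2 × (6.674 × 10⁻¹¹) × (1.898 × 10²⁷) × (83500) / (1.814 × 10⁸)³
   = 3.544 × 10⁻³ m/s²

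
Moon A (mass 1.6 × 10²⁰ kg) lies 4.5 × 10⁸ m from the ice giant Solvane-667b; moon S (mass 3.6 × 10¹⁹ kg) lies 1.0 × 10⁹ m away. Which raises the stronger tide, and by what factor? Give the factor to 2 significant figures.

Moon A, by a factor of ≈ 49

The tide-raising term goes as M/d³ (the gradient of a 1/d² field).
Moon A: (1.6 × 10²⁰) / (4.5 × 10⁸)³ = 1.756 × 10⁻⁶
Moon S: (3.6 × 10¹⁹) / (1.0 × 10⁹)³ = 3.600 × 10⁻⁸
Ratio (larger/smaller) = 49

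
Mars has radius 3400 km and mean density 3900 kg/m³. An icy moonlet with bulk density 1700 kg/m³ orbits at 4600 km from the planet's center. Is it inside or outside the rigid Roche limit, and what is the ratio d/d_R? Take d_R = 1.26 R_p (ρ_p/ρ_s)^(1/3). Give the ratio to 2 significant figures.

inside; d/d_R ≈ 0.81

d_R = 1.26 × (3400 km) × (3900/1700)^(1/3) = 5650 km
d/d_R = (4600) / (5650) = 0.81
Since d/d_R < 1, the body is inside the Roche limit.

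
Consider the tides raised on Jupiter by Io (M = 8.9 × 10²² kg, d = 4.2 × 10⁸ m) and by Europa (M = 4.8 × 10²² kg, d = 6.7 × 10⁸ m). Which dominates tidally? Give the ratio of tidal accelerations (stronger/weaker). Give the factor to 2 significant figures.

Io, by a factor of ≈ 7.5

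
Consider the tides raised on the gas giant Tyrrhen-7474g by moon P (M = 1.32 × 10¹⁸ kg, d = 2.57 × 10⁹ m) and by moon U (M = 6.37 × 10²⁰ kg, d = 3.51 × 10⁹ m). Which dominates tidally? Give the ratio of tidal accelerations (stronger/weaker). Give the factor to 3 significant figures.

Moon U, by a factor of ≈ 189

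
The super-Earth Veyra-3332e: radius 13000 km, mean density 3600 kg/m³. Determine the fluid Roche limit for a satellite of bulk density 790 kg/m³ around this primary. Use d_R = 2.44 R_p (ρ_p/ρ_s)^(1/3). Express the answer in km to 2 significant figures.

d_R = 2.44 × 13000 km × (3600/790)^(1/3)
    = 53000 km

53000 km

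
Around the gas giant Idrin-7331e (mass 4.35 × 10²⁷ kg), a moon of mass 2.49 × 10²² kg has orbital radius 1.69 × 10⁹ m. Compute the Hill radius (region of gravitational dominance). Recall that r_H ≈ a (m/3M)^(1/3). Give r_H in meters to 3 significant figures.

2.10 × 10⁷ m

r_H ≈ a (m/3M)^(1/3)
    = (1.69 × 10⁹) × (2.49 × 10²² / (3 × 4.35 × 10²⁷))^(1/3)
    = 2.10 × 10⁷ m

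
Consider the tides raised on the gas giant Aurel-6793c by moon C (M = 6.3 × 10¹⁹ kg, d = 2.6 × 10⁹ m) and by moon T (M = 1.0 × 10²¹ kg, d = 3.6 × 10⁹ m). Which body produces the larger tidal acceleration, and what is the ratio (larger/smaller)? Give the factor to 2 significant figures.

Moon T, by a factor of ≈ 6.0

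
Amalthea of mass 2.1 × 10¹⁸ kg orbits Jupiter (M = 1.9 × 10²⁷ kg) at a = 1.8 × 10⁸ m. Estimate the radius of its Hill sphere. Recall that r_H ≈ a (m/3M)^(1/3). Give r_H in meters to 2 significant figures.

1.3 × 10⁵ m

r_H ≈ a (m/3M)^(1/3)
    = (1.8 × 10⁸) × (2.1 × 10¹⁸ / (3 × 1.9 × 10²⁷))^(1/3)
    = 1.3 × 10⁵ m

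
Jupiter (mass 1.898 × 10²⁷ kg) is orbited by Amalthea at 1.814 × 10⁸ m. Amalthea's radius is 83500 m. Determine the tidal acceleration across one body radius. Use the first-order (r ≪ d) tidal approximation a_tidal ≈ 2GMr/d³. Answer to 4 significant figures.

Δg = 2GMr/d³
   = 2 × (6.674 × 10⁻¹¹) × (1.898 × 10²⁷) × (83500) / (1.814 × 10⁸)³
   = 3.544 × 10⁻³ m/s²

3.544 × 10⁻³ m/s²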